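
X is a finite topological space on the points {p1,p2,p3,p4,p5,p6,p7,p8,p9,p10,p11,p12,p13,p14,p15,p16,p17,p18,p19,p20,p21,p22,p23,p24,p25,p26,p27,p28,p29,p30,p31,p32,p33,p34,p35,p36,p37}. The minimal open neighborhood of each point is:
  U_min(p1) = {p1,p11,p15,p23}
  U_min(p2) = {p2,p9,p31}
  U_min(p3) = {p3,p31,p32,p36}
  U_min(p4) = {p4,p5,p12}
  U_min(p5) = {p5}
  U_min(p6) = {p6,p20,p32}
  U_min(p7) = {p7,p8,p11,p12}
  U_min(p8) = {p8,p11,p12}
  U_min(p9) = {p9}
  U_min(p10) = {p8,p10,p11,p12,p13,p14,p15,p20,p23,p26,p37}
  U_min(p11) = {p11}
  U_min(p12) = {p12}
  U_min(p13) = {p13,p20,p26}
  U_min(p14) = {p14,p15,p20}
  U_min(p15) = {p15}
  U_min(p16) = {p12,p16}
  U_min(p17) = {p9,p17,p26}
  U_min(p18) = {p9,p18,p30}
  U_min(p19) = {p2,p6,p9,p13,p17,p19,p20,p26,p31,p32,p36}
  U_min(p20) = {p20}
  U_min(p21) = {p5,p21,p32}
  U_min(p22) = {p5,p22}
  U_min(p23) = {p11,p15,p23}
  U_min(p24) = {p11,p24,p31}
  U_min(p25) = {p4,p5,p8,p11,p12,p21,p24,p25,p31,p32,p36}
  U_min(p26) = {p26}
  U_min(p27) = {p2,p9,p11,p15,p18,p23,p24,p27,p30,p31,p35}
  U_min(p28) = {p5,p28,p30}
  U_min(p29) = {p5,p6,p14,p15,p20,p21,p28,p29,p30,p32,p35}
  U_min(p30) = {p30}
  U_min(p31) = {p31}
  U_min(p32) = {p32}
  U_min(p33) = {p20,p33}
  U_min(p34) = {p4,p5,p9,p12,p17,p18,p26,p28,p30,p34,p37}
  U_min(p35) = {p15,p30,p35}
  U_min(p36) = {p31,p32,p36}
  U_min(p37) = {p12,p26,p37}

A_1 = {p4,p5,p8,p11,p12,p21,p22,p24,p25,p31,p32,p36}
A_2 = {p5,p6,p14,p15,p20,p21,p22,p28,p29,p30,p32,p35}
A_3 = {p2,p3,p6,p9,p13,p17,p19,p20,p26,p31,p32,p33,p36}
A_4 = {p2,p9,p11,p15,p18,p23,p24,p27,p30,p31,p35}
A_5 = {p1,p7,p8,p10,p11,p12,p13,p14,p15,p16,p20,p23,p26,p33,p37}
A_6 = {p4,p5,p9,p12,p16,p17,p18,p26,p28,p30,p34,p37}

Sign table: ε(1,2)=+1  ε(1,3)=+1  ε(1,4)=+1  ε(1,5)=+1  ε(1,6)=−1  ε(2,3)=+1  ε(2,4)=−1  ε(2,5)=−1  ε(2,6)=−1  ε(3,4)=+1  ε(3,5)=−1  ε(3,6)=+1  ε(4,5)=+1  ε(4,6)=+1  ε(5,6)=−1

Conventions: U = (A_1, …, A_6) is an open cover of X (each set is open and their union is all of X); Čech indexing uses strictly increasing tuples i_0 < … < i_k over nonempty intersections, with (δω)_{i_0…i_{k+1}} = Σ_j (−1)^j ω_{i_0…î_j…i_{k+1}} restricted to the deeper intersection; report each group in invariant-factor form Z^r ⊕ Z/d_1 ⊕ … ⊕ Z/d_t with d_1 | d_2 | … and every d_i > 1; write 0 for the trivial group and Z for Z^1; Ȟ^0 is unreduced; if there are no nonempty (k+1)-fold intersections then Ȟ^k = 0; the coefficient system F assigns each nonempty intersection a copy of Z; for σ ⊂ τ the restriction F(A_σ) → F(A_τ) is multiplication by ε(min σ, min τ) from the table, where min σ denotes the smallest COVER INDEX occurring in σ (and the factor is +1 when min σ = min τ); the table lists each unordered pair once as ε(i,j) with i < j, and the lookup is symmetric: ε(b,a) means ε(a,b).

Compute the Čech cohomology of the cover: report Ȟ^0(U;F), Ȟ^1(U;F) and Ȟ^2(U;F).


Ȟ^0 = 0, Ȟ^1 = Z/2, Ȟ^2 = Z

cover nerve:
  A12={p5,p21,p22,p32} A13={p31,p32,p36} A14={p11,p24,p31} A15={p8,p11,p12} A16={p4,p5,p12} A23={p6,p20,p32} A24={p15,p30,p35} A25={p14,p15,p20} A26={p5,p28,p30} A34={p2,p9,p31} A35={p13,p20,p26,p33} A36={p9,p17,p26} A45={p11,p15,p23} A46={p9,p18,p30} A56={p12,p16,p26,p37}
  A123={p32} A126={p5} A134={p31} A145={p11} A156={p12} A235={p20} A245={p15} A246={p30} A346={p9} A356={p26}
C dims 6,15,10; δ0: rk 6, SNF 1^5·2; δ1: rk 9, SNF 1^9
Ȟ^0: (6−6)−0=0 ⇒ 0
Ȟ^1: (15−9)−6=0 plus torsion [2] ⇒ Z/2
Ȟ^2: (10−0)−9=1 ⇒ Z


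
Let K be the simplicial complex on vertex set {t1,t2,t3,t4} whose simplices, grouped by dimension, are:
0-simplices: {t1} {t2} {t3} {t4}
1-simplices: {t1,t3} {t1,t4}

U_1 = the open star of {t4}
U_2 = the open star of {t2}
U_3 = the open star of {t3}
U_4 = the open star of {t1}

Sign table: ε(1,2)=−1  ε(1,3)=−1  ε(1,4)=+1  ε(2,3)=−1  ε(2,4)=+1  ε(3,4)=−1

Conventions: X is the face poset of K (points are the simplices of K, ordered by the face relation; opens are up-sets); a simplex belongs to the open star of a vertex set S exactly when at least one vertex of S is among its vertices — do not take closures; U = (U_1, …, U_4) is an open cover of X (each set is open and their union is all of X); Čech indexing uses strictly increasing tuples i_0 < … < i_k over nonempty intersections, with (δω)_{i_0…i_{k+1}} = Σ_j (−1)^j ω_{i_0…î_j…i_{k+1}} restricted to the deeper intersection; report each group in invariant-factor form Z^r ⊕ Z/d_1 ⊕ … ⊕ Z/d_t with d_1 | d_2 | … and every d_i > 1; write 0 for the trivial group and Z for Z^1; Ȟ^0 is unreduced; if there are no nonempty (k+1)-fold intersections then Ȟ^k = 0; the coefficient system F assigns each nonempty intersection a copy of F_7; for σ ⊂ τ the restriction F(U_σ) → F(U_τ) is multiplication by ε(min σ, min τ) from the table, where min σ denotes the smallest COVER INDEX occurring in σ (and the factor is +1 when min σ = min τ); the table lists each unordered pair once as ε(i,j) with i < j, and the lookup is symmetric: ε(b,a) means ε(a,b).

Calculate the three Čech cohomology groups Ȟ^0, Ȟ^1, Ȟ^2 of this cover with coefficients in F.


Ȟ^0(U;F) ≅ Z/7 ⊕ Z/7, Ȟ^1(U;F) ≅ 0, Ȟ^2(U;F) ≅ 0

cover nerve:
  U1={{t4},{t1,t4}} U2={{t2}} U3={{t3},{t1,t3}} U4={{t1},{t1,t3},{t1,t4}}
  U14={{t1,t4}} U34={{t1,t3}}
C dims 4,2; δ0: rk_F7 2
Ȟ^0: (4−2)−0=2 ⇒ Z/7 ⊕ Z/7
Ȟ^1: (2−0)−2=0 ⇒ 0
Ȟ^2: (0−0)−0=0 ⇒ 0


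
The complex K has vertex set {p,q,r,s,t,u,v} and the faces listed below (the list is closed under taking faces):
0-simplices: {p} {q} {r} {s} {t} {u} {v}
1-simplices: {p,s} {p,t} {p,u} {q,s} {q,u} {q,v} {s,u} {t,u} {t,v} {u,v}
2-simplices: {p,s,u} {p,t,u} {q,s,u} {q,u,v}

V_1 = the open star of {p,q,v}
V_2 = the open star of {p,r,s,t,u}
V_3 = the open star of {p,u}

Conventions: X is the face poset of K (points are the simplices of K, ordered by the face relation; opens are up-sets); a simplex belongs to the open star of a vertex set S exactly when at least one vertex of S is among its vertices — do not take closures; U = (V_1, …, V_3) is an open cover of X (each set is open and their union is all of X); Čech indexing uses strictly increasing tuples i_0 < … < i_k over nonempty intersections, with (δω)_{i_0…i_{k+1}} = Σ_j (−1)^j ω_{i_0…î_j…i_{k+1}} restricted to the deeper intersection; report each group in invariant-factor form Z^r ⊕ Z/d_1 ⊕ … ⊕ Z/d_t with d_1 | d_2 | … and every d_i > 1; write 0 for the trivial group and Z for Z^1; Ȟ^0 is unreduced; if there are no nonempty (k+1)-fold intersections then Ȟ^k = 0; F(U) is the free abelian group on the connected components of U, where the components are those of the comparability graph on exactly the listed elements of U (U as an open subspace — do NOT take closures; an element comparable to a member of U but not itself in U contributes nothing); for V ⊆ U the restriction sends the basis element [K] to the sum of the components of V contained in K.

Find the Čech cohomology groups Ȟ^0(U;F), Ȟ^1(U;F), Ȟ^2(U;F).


Ȟ^0(U;F) ≅ Z^2, Ȟ^1(U;F) ≅ Z and Ȟ^2(U;F) ≅ 0

cover nerve:
  V1={{p},{q},{v},{p,s},{p,t},{p,u},{q,s},{q,u},{q,v},{t,v},{u,v},{p,s,u},{p,t,u},{q,s,u},{q,u,v}} V2={{p},{r},{s},{t},{u},{p,s},{p,t},{p,u},{q,s},{q,u},{s,u},{t,u},{t,v},{u,v},{p,s,u},{p,t,u},{q,s,u},{q,u,v}} V3={{p},{u},{p,s},{p,t},{p,u},{q,u},{s,u},{t,u},{u,v},{p,s,u},{p,t,u},{q,s,u},{q,u,v}}
  V12={{p},{p,s},{p,t},{p,u},{q,s},{q,u},{t,v},{u,v},{p,s,u},{p,t,u},{q,s,u},{q,u,v}} V13={{p},{p,s},{p,t},{p,u},{q,u},{u,v},{p,s,u},{p,t,u},{q,s,u},{q,u,v}} V23={{p},{u},{p,s},{p,t},{p,u},{q,u},{s,u},{t,u},{u,v},{p,s,u},{p,t,u},{q,s,u},{q,u,v}}
  V123={{p},{p,s},{p,t},{p,u},{q,u},{u,v},{p,s,u},{p,t,u},{q,s,u},{q,u,v}}
components per intersection:
  V1: {{p},{p,s},{p,t},{p,u},{p,s,u},{p,t,u}} {{q},{v},{q,s},{q,u},{q,v},{t,v},{u,v},{q,s,u},{q,u,v}}
  V2: {{p},{s},{t},{u},{p,s},{p,t},{p,u},{q,s},{q,u},{s,u},{t,u},{t,v},{u,v},{p,s,u},{p,t,u},{q,s,u},{q,u,v}} {{r}}
  V3: {{p},{u},{p,s},{p,t},{p,u},{q,u},{s,u},{t,u},{u,v},{p,s,u},{p,t,u},{q,s,u},{q,u,v}}
  V12: {{p},{p,s},{p,t},{p,u},{p,s,u},{p,t,u}} {{q,s},{q,u},{u,v},{q,s,u},{q,u,v}} {{t,v}}
  V13: {{p},{p,s},{p,t},{p,u},{p,s,u},{p,t,u}} {{q,u},{u,v},{q,s,u},{q,u,v}}
  V23: {{p},{u},{p,s},{p,t},{p,u},{q,u},{s,u},{t,u},{u,v},{p,s,u},{p,t,u},{q,s,u},{q,u,v}}
  V123: {{p},{p,s},{p,t},{p,u},{p,s,u},{p,t,u}} {{q,u},{u,v},{q,s,u},{q,u,v}}
C dims 5,6,2; δ0: rk 3, SNF 1^3; δ1: rk 2, SNF 1^2
Ȟ^0: (5−3)−0=2 ⇒ Z^2
Ȟ^1: (6−2)−3=1 ⇒ Z
Ȟ^2: (2−0)−2=0 ⇒ 0


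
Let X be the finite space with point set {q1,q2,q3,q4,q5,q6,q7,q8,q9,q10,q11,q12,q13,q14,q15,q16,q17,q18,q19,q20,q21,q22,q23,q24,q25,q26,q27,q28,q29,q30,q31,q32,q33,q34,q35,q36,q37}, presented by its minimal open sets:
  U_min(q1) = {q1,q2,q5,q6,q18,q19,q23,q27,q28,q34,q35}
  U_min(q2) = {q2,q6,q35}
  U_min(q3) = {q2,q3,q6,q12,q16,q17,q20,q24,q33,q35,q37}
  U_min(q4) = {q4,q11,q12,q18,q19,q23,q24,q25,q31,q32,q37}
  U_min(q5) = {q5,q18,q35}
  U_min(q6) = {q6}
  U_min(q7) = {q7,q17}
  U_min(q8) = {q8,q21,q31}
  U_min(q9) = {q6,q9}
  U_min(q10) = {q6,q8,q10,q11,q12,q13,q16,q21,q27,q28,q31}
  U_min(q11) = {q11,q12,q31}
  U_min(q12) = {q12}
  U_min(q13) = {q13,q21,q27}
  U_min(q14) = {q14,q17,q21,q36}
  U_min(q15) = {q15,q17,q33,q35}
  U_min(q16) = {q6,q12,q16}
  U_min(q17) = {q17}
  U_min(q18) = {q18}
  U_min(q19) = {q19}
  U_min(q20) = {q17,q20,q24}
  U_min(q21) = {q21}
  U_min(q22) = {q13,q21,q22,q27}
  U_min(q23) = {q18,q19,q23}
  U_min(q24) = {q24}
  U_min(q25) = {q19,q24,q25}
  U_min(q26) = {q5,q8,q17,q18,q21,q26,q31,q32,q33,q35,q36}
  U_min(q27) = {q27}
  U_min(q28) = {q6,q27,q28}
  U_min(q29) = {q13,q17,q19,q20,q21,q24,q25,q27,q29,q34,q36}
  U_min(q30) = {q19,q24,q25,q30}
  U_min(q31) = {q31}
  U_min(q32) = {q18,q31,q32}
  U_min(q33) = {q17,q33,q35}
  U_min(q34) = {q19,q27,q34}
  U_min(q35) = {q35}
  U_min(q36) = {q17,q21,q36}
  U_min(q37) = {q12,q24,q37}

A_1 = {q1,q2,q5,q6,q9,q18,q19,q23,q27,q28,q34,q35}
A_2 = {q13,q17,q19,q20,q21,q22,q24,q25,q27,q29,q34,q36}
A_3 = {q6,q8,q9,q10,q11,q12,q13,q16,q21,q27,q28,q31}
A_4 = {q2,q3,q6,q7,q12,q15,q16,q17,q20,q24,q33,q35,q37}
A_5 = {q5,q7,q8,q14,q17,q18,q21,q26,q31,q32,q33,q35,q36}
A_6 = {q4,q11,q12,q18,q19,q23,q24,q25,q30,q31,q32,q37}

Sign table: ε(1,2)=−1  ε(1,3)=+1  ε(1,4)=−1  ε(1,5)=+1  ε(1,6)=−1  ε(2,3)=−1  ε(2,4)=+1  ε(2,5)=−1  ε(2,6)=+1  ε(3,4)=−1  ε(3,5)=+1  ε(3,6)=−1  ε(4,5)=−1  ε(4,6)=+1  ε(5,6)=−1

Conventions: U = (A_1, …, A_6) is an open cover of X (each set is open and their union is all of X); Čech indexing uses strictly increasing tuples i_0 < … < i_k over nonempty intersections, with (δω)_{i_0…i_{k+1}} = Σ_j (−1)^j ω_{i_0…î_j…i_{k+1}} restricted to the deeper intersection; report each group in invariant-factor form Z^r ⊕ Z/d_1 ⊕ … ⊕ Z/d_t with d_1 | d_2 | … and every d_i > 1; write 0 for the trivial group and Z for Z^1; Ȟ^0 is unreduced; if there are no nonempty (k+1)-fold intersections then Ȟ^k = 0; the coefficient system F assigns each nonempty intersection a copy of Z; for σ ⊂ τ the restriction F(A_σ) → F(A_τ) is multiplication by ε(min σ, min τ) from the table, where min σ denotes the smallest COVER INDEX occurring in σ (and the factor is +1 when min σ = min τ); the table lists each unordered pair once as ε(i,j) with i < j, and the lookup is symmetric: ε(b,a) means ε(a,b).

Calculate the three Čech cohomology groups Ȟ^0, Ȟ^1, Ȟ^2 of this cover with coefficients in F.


nonempty overlaps:
  A12={q19,q27,q34} A13={q6,q9,q27,q28} A14={q2,q6,q35} A15={q5,q18,q35} A16={q18,q19,q23} A23={q13,q21,q27} A24={q17,q20,q24} A25={q17,q21,q36} A26={q19,q24,q25} A34={q6,q12,q16} A35={q8,q21,q31} A36={q11,q12,q31} A45={q7,q17,q33,q35} A46={q12,q24,q37} A56={q18,q31,q32}
  A123={q27} A126={q19} A134={q6} A145={q35} A156={q18} A235={q21} A245={q17} A246={q24} A346={q12} A356={q31}
C dims 6,15,10; δ0: rk 5, SNF 1^5; δ1: rk 10, SNF 1^9·2
degree 0: 6−5−0 = 1 → Ȟ^0 ≅ Z
degree 1: 15−10−5 = 0 → Ȟ^1 ≅ 0
degree 2: 10−0−10 = 0 plus torsion [2] → Ȟ^2 ≅ Z/2

Ȟ^0(U;F) ≅ Z, Ȟ^1(U;F) ≅ 0, Ȟ^2(U;F) ≅ Z/2


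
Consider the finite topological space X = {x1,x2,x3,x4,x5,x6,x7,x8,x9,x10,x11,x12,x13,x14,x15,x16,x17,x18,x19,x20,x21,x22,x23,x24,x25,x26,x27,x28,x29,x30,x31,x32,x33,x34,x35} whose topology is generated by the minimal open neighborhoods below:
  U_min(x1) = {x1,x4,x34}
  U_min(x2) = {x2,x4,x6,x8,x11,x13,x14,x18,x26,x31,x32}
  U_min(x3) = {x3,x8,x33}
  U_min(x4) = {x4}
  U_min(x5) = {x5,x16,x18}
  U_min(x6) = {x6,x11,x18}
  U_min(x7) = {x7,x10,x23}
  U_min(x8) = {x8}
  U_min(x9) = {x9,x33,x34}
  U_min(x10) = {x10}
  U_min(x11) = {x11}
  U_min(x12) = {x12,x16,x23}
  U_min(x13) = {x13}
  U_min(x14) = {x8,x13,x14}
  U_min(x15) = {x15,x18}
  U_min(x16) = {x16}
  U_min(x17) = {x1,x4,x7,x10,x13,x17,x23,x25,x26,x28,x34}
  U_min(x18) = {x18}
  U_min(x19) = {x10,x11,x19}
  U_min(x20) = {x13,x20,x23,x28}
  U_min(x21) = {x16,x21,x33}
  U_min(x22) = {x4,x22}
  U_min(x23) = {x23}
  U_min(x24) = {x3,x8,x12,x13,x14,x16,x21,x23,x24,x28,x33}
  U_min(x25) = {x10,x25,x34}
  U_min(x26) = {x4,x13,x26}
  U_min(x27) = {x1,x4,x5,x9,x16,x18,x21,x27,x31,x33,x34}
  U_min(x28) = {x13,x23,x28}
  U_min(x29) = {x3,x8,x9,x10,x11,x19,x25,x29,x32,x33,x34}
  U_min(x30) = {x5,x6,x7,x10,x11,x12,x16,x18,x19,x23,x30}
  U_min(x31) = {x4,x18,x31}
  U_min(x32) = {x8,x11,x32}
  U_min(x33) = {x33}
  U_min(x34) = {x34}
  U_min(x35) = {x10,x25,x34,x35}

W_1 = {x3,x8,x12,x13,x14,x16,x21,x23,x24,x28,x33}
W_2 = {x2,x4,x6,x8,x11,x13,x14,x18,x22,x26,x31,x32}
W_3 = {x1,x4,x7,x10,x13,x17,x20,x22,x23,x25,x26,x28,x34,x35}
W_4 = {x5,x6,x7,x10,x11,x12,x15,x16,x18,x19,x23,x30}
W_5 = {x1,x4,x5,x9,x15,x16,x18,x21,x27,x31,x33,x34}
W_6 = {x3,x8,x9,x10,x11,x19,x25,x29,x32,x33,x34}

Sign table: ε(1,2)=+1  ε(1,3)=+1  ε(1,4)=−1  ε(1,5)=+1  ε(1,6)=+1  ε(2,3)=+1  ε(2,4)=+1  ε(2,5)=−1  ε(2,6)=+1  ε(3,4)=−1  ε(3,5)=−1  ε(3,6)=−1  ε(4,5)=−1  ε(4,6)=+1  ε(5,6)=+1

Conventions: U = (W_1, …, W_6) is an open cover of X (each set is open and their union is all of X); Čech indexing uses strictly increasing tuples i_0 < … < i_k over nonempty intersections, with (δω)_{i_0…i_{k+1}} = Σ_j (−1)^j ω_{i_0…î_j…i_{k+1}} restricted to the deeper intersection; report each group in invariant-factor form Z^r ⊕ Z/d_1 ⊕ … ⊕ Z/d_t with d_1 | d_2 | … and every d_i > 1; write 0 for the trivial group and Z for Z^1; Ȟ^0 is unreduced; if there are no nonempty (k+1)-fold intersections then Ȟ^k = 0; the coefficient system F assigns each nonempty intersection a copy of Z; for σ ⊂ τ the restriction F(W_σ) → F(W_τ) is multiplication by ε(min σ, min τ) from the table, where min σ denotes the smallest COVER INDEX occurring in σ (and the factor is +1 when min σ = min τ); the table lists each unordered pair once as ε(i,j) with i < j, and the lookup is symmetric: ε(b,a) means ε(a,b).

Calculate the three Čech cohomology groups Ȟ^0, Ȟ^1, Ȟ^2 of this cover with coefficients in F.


Ȟ^0 = 0,  Ȟ^1 = Z/2,  Ȟ^2 = Z

cover nerve:
  W12={x8,x13,x14} W13={x13,x23,x28} W14={x12,x16,x23} W15={x16,x21,x33} W16={x3,x8,x33} W23={x4,x13,x22,x26} W24={x6,x11,x18} W25={x4,x18,x31} W26={x8,x11,x32} W34={x7,x10,x23} W35={x1,x4,x34} W36={x10,x25,x34} W45={x5,x15,x16,x18} W46={x10,x11,x19} W56={x9,x33,x34}
  W123={x13} W126={x8} W134={x23} W145={x16} W156={x33} W235={x4} W245={x18} W246={x11} W346={x10} W356={x34}
C dims 6,15,10; δ0: rk 6, SNF 1^5·2; δ1: rk 9, SNF 1^9
Ȟ^0: (6−6)−0=0 ⇒ 0
Ȟ^1: (15−9)−6=0 plus torsion [2] ⇒ Z/2
Ȟ^2: (10−0)−9=1 ⇒ Z


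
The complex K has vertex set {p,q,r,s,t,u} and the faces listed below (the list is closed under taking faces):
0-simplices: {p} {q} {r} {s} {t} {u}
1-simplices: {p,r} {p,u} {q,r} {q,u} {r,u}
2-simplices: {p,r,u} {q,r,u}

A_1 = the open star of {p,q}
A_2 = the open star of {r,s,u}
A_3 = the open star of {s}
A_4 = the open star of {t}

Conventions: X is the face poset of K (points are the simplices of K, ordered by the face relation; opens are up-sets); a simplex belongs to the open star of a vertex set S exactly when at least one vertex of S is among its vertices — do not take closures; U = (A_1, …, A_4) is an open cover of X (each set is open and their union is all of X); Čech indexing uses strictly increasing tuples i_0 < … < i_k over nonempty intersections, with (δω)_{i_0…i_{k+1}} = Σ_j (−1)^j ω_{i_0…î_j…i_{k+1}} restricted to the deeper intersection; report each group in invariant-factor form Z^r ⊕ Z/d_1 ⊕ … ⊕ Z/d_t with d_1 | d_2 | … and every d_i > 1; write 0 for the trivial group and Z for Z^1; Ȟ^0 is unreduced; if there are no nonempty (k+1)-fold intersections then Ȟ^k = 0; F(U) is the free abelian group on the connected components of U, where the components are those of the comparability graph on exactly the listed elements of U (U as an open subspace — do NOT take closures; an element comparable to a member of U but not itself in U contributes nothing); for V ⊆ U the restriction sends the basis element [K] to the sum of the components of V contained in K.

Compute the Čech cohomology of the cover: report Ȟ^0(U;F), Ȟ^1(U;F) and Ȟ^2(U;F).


Ȟ^0 ≅ Z^3,  Ȟ^1 ≅ 0,  Ȟ^2 ≅ 0

cover nerve:
  A1={{p},{q},{p,r},{p,u},{q,r},{q,u},{p,r,u},{q,r,u}} A2={{r},{s},{u},{p,r},{p,u},{q,r},{q,u},{r,u},{p,r,u},{q,r,u}} A3={{s}} A4={{t}}
  A12={{p,r},{p,u},{q,r},{q,u},{p,r,u},{q,r,u}} A23={{s}}
components per intersection:
  A1: {{p},{p,r},{p,u},{p,r,u}} {{q},{q,r},{q,u},{q,r,u}}
  A2: {{r},{u},{p,r},{p,u},{q,r},{q,u},{r,u},{p,r,u},{q,r,u}} {{s}}
  A3: {{s}}
  A4: {{t}}
  A12: {{p,r},{p,u},{p,r,u}} {{q,r},{q,u},{q,r,u}}
  A23: {{s}}
C dims 6,3; δ0: rk 3, SNF 1^3
Ȟ^0: (6−3)−0=3 ⇒ Z^3
Ȟ^1: (3−0)−3=0 ⇒ 0
Ȟ^2: (0−0)−0=0 ⇒ 0


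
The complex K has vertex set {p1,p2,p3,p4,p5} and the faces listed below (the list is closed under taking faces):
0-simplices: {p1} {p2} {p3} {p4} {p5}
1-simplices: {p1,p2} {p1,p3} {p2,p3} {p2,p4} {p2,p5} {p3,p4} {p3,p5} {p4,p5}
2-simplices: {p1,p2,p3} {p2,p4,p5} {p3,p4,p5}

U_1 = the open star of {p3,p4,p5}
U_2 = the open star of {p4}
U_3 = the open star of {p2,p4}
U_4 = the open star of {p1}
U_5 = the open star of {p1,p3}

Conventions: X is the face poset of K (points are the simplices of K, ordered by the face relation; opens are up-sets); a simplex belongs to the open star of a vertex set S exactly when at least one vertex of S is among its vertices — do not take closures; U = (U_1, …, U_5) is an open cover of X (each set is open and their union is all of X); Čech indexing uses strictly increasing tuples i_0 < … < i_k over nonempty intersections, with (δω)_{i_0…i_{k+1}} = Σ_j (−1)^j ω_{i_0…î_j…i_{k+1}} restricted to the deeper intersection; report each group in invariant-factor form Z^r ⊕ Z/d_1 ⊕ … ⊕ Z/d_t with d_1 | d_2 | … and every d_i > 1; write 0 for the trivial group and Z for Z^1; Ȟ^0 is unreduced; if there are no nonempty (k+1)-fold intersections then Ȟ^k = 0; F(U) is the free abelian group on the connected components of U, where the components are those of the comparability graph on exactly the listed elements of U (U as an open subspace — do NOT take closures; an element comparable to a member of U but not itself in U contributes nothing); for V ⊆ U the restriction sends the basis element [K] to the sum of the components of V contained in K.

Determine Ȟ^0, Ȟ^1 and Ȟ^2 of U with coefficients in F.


nonempty intersections:
  U1={{p3},{p4},{p5},{p1,p3},{p2,p3},{p2,p4},{p2,p5},{p3,p4},{p3,p5},{p4,p5},{p1,p2,p3},{p2,p4,p5},{p3,p4,p5}} U2={{p4},{p2,p4},{p3,p4},{p4,p5},{p2,p4,p5},{p3,p4,p5}} U3={{p2},{p4},{p1,p2},{p2,p3},{p2,p4},{p2,p5},{p3,p4},{p4,p5},{p1,p2,p3},{p2,p4,p5},{p3,p4,p5}} U4={{p1},{p1,p2},{p1,p3},{p1,p2,p3}} U5={{p1},{p3},{p1,p2},{p1,p3},{p2,p3},{p3,p4},{p3,p5},{p1,p2,p3},{p3,p4,p5}}
  U12={{p4},{p2,p4},{p3,p4},{p4,p5},{p2,p4,p5},{p3,p4,p5}} U13={{p4},{p2,p3},{p2,p4},{p2,p5},{p3,p4},{p4,p5},{p1,p2,p3},{p2,p4,p5},{p3,p4,p5}} U14={{p1,p3},{p1,p2,p3}} U15={{p3},{p1,p3},{p2,p3},{p3,p4},{p3,p5},{p1,p2,p3},{p3,p4,p5}} U23={{p4},{p2,p4},{p3,p4},{p4,p5},{p2,p4,p5},{p3,p4,p5}} U25={{p3,p4},{p3,p4,p5}} U34={{p1,p2},{p1,p2,p3}} U35={{p1,p2},{p2,p3},{p3,p4},{p1,p2,p3},{p3,p4,p5}} U45={{p1},{p1,p2},{p1,p3},{p1,p2,p3}}
  U123={{p4},{p2,p4},{p3,p4},{p4,p5},{p2,p4,p5},{p3,p4,p5}} U125={{p3,p4},{p3,p4,p5}} U134={{p1,p2,p3}} U135={{p2,p3},{p3,p4},{p1,p2,p3},{p3,p4,p5}} U145={{p1,p3},{p1,p2,p3}} U235={{p3,p4},{p3,p4,p5}} U345={{p1,p2},{p1,p2,p3}}
  U1235={{p3,p4},{p3,p4,p5}} U1345={{p1,p2,p3}}
components per intersection:
  U1: {{p3},{p4},{p5},{p1,p3},{p2,p3},{p2,p4},{p2,p5},{p3,p4},{p3,p5},{p4,p5},{p1,p2,p3},{p2,p4,p5},{p3,p4,p5}}
  U2: {{p4},{p2,p4},{p3,p4},{p4,p5},{p2,p4,p5},{p3,p4,p5}}
  U3: {{p2},{p4},{p1,p2},{p2,p3},{p2,p4},{p2,p5},{p3,p4},{p4,p5},{p1,p2,p3},{p2,p4,p5},{p3,p4,p5}}
  U4: {{p1},{p1,p2},{p1,p3},{p1,p2,p3}}
  U5: {{p1},{p3},{p1,p2},{p1,p3},{p2,p3},{p3,p4},{p3,p5},{p1,p2,p3},{p3,p4,p5}}
  U12: {{p4},{p2,p4},{p3,p4},{p4,p5},{p2,p4,p5},{p3,p4,p5}}
  U13: {{p4},{p2,p4},{p2,p5},{p3,p4},{p4,p5},{p2,p4,p5},{p3,p4,p5}} {{p2,p3},{p1,p2,p3}}
  U14: {{p1,p3},{p1,p2,p3}}
  U15: {{p3},{p1,p3},{p2,p3},{p3,p4},{p3,p5},{p1,p2,p3},{p3,p4,p5}}
  U23: {{p4},{p2,p4},{p3,p4},{p4,p5},{p2,p4,p5},{p3,p4,p5}}
  U25: {{p3,p4},{p3,p4,p5}}
  U34: {{p1,p2},{p1,p2,p3}}
  U35: {{p1,p2},{p2,p3},{p1,p2,p3}} {{p3,p4},{p3,p4,p5}}
  U45: {{p1},{p1,p2},{p1,p3},{p1,p2,p3}}
  U123: {{p4},{p2,p4},{p3,p4},{p4,p5},{p2,p4,p5},{p3,p4,p5}}
  U125: {{p3,p4},{p3,p4,p5}}
  U134: {{p1,p2,p3}}
  U135: {{p2,p3},{p1,p2,p3}} {{p3,p4},{p3,p4,p5}}
  U145: {{p1,p3},{p1,p2,p3}}
  U235: {{p3,p4},{p3,p4,p5}}
  U345: {{p1,p2},{p1,p2,p3}}
  U1235: {{p3,p4},{p3,p4,p5}}
  U1345: {{p1,p2,p3}}
C dims 5,11,8,2; δ0: rk 4, SNF 1^4; δ1: rk 6, SNF 1^6; δ2: rk 2, SNF 1^2
Ȟ^0: (5−4)−0=1 ⇒ Z
Ȟ^1: (11−6)−4=1 ⇒ Z
Ȟ^2: (8−2)−6=0 ⇒ 0

Ȟ^0 = Z, Ȟ^1 = Z, Ȟ^2 = 0


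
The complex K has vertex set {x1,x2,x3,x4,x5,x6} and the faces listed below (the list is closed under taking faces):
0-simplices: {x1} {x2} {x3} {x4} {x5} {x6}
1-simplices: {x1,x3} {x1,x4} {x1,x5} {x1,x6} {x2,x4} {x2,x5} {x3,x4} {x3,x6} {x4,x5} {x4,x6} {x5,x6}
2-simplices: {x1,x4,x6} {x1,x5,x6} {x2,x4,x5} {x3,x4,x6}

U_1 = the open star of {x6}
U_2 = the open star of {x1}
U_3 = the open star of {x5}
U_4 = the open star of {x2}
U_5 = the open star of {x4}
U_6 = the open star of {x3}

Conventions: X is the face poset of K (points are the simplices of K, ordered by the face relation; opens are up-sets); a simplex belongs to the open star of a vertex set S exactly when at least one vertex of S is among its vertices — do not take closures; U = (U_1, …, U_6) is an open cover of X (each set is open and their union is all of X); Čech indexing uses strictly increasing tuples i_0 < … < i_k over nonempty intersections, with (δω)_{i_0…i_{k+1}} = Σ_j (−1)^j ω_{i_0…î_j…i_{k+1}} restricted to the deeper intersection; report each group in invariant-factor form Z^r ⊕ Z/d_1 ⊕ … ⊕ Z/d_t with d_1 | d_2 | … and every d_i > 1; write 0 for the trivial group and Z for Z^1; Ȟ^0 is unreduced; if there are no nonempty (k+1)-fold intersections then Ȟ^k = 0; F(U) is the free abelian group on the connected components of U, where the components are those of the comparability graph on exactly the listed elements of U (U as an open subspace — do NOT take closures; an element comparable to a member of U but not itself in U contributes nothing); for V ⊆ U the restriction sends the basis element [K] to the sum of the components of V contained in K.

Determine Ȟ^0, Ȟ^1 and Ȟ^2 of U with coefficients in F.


nerve of the cover:
  U1={{x6},{x1,x6},{x3,x6},{x4,x6},{x5,x6},{x1,x4,x6},{x1,x5,x6},{x3,x4,x6}} U2={{x1},{x1,x3},{x1,x4},{x1,x5},{x1,x6},{x1,x4,x6},{x1,x5,x6}} U3={{x5},{x1,x5},{x2,x5},{x4,x5},{x5,x6},{x1,x5,x6},{x2,x4,x5}} U4={{x2},{x2,x4},{x2,x5},{x2,x4,x5}} U5={{x4},{x1,x4},{x2,x4},{x3,x4},{x4,x5},{x4,x6},{x1,x4,x6},{x2,x4,x5},{x3,x4,x6}} U6={{x3},{x1,x3},{x3,x4},{x3,x6},{x3,x4,x6}}
  U12={{x1,x6},{x1,x4,x6},{x1,x5,x6}} U13={{x5,x6},{x1,x5,x6}} U15={{x4,x6},{x1,x4,x6},{x3,x4,x6}} U16={{x3,x6},{x3,x4,x6}} U23={{x1,x5},{x1,x5,x6}} U25={{x1,x4},{x1,x4,x6}} U26={{x1,x3}} U34={{x2,x5},{x2,x4,x5}} U35={{x4,x5},{x2,x4,x5}} U45={{x2,x4},{x2,x4,x5}} U56={{x3,x4},{x3,x4,x6}}
  U123={{x1,x5,x6}} U125={{x1,x4,x6}} U156={{x3,x4,x6}} U345={{x2,x4,x5}}
components per intersection:
  U1: {{x6},{x1,x6},{x3,x6},{x4,x6},{x5,x6},{x1,x4,x6},{x1,x5,x6},{x3,x4,x6}}
  U2: {{x1},{x1,x3},{x1,x4},{x1,x5},{x1,x6},{x1,x4,x6},{x1,x5,x6}}
  U3: {{x5},{x1,x5},{x2,x5},{x4,x5},{x5,x6},{x1,x5,x6},{x2,x4,x5}}
  U4: {{x2},{x2,x4},{x2,x5},{x2,x4,x5}}
  U5: {{x4},{x1,x4},{x2,x4},{x3,x4},{x4,x5},{x4,x6},{x1,x4,x6},{x2,x4,x5},{x3,x4,x6}}
  U6: {{x3},{x1,x3},{x3,x4},{x3,x6},{x3,x4,x6}}
  U12: {{x1,x6},{x1,x4,x6},{x1,x5,x6}}
  U13: {{x5,x6},{x1,x5,x6}}
  U15: {{x4,x6},{x1,x4,x6},{x3,x4,x6}}
  U16: {{x3,x6},{x3,x4,x6}}
  U23: {{x1,x5},{x1,x5,x6}}
  U25: {{x1,x4},{x1,x4,x6}}
  U26: {{x1,x3}}
  U34: {{x2,x5},{x2,x4,x5}}
  U35: {{x4,x5},{x2,x4,x5}}
  U45: {{x2,x4},{x2,x4,x5}}
  U56: {{x3,x4},{x3,x4,x6}}
  U123: {{x1,x5,x6}}
  U125: {{x1,x4,x6}}
  U156: {{x3,x4,x6}}
  U345: {{x2,x4,x5}}
C dims 6,11,4; δ0: rk 5, SNF 1^5; δ1: rk 4, SNF 1^4
Ȟ^0 = (6 − 5) − 0 = 1, so Ȟ^0 ≅ Z
Ȟ^1 = (11 − 4) − 5 = 2, so Ȟ^1 ≅ Z^2
Ȟ^2 = (4 − 0) − 4 = 0, so Ȟ^2 ≅ 0

Ȟ^0 ≅ Z; Ȟ^1 ≅ Z^2; Ȟ^2 ≅ 0


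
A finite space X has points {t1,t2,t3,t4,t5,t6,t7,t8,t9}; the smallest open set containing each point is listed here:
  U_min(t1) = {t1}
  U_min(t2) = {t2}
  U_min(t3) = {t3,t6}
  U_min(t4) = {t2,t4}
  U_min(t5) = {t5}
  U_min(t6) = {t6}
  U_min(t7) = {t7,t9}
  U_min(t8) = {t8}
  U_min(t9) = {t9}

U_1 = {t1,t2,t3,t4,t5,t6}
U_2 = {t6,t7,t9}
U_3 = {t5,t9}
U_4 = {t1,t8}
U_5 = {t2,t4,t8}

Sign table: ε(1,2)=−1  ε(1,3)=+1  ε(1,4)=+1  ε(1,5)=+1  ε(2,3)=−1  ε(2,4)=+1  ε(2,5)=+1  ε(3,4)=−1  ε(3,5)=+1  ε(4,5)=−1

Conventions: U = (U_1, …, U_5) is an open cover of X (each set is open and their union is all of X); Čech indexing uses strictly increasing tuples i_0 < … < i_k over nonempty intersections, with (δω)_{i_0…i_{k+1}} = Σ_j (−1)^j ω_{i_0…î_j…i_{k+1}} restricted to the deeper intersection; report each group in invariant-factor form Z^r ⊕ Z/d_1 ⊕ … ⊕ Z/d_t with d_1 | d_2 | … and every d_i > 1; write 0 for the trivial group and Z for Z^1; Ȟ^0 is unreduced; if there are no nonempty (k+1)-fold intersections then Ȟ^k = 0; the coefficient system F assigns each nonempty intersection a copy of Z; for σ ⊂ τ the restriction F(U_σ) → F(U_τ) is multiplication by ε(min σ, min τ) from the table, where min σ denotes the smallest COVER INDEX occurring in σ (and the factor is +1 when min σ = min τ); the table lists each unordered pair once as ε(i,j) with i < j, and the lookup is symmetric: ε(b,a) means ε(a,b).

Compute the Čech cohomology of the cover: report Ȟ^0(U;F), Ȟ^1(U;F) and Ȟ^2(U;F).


Ȟ^0 ≅ 0, Ȟ^1 ≅ Z ⊕ Z/2, Ȟ^2 ≅ 0

nonempty overlaps:
  U12={t6} U13={t5} U14={t1} U15={t2,t4} U23={t9} U45={t8}
C dims 5,6; δ0: rk 5, SNF 1^4·2
degree 0: 5−5−0 = 0 → Ȟ^0 ≅ 0
degree 1: 6−0−5 = 1 plus torsion [2] → Ȟ^1 ≅ Z ⊕ Z/2
degree 2: 0−0−0 = 0 → Ȟ^2 ≅ 0


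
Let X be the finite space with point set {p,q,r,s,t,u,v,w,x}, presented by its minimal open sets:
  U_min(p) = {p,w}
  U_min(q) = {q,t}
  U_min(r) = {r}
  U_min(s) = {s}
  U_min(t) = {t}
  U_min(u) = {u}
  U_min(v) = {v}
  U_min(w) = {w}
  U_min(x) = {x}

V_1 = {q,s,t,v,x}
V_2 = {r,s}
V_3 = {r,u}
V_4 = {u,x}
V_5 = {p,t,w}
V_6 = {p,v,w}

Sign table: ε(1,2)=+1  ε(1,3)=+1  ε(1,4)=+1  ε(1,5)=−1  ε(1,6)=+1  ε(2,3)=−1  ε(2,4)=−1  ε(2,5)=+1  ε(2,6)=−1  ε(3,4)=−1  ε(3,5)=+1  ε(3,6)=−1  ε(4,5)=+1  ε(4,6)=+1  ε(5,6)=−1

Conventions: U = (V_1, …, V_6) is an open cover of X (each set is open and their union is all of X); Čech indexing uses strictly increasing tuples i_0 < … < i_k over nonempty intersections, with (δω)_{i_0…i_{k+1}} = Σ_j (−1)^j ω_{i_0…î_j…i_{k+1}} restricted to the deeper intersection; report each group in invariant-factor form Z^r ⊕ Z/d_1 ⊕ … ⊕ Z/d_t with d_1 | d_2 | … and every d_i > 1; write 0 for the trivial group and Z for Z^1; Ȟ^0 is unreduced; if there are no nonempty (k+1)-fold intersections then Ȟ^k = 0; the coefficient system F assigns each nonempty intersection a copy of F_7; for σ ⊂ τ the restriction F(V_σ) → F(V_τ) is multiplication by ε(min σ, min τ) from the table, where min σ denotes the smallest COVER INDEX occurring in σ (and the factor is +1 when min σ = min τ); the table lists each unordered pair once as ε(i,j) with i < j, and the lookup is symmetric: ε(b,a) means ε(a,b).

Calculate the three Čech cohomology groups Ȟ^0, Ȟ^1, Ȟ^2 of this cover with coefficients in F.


cover nerve:
  V12={s} V14={x} V15={t} V16={v} V23={r} V34={u} V56={p,w}
C dims 6,7; δ0: rk_F7 5
Ȟ^0: (6−5)−0=1 ⇒ Z/7
Ȟ^1: (7−0)−5=2 ⇒ Z/7 ⊕ Z/7
Ȟ^2: (0−0)−0=0 ⇒ 0

Ȟ^0(U;F) ≅ Z/7,  Ȟ^1(U;F) ≅ Z/7 ⊕ Z/7,  Ȟ^2(U;F) ≅ 0


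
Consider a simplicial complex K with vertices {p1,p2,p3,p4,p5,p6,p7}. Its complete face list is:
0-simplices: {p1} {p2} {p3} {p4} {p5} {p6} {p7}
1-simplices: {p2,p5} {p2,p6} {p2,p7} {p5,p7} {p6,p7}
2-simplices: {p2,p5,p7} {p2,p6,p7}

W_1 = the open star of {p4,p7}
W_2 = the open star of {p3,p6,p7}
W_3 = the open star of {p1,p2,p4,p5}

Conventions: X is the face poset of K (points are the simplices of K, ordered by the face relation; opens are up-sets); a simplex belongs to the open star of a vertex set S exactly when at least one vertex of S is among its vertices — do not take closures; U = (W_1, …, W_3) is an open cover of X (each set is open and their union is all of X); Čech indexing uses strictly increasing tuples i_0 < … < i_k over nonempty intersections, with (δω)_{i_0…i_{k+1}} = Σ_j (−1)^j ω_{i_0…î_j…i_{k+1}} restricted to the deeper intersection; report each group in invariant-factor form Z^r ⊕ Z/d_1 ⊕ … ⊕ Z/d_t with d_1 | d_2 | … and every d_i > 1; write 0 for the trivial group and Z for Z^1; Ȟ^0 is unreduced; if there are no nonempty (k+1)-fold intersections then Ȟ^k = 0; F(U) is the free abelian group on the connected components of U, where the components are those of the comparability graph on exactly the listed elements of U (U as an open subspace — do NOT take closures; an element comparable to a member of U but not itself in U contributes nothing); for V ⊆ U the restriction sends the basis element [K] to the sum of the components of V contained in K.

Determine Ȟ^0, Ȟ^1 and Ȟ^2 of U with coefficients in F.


nonempty intersections:
  W1={{p4},{p7},{p2,p7},{p5,p7},{p6,p7},{p2,p5,p7},{p2,p6,p7}} W2={{p3},{p6},{p7},{p2,p6},{p2,p7},{p5,p7},{p6,p7},{p2,p5,p7},{p2,p6,p7}} W3={{p1},{p2},{p4},{p5},{p2,p5},{p2,p6},{p2,p7},{p5,p7},{p2,p5,p7},{p2,p6,p7}}
  W12={{p7},{p2,p7},{p5,p7},{p6,p7},{p2,p5,p7},{p2,p6,p7}} W13={{p4},{p2,p7},{p5,p7},{p2,p5,p7},{p2,p6,p7}} W23={{p2,p6},{p2,p7},{p5,p7},{p2,p5,p7},{p2,p6,p7}}
  W123={{p2,p7},{p5,p7},{p2,p5,p7},{p2,p6,p7}}
components per intersection:
  W1: {{p4}} {{p7},{p2,p7},{p5,p7},{p6,p7},{p2,p5,p7},{p2,p6,p7}}
  W2: {{p3}} {{p6},{p7},{p2,p6},{p2,p7},{p5,p7},{p6,p7},{p2,p5,p7},{p2,p6,p7}}
  W3: {{p1}} {{p2},{p5},{p2,p5},{p2,p6},{p2,p7},{p5,p7},{p2,p5,p7},{p2,p6,p7}} {{p4}}
  W12: {{p7},{p2,p7},{p5,p7},{p6,p7},{p2,p5,p7},{p2,p6,p7}}
  W13: {{p4}} {{p2,p7},{p5,p7},{p2,p5,p7},{p2,p6,p7}}
  W23: {{p2,p6},{p2,p7},{p5,p7},{p2,p5,p7},{p2,p6,p7}}
  W123: {{p2,p7},{p5,p7},{p2,p5,p7},{p2,p6,p7}}
C dims 7,4,1; δ0: rk 3, SNF 1^3; δ1: rk 1, SNF 1^1
Ȟ^0: (7−3)−0=4 ⇒ Z^4
Ȟ^1: (4−1)−3=0 ⇒ 0
Ȟ^2: (1−0)−1=0 ⇒ 0

Ȟ^0 = Z^4; Ȟ^1 = 0; Ȟ^2 = 0


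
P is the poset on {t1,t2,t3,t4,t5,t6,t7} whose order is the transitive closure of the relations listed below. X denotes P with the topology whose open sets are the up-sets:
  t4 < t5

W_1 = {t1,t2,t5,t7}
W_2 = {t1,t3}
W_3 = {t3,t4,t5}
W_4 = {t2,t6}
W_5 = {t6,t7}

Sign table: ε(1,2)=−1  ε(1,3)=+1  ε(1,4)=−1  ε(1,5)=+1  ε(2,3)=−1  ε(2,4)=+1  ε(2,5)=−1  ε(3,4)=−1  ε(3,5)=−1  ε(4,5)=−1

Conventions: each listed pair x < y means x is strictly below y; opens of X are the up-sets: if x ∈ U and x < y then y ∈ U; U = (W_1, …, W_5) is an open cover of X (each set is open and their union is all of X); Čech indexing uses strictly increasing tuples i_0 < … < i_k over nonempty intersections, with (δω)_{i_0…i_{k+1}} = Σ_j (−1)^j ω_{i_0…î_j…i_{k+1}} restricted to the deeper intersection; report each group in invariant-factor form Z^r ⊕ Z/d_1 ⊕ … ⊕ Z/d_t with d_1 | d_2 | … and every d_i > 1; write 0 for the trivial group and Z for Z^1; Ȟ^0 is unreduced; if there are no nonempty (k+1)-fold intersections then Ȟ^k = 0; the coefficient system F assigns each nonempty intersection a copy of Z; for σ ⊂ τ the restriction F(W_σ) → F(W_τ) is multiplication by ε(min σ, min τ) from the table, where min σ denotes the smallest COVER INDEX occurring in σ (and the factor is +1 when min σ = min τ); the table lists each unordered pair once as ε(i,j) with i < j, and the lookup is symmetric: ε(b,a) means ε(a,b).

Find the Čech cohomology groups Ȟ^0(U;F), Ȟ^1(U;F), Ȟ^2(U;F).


Ȟ^0 ≅ Z, Ȟ^1 ≅ Z^2, Ȟ^2 ≅ 0

nonempty intersections:
  W12={t1} W13={t5} W14={t2} W15={t7} W23={t3} W45={t6}
C dims 5,6; δ0: rk 4, SNF 1^4
Ȟ^0: (5−4)−0=1 ⇒ Z
Ȟ^1: (6−0)−4=2 ⇒ Z^2
Ȟ^2: (0−0)−0=0 ⇒ 0


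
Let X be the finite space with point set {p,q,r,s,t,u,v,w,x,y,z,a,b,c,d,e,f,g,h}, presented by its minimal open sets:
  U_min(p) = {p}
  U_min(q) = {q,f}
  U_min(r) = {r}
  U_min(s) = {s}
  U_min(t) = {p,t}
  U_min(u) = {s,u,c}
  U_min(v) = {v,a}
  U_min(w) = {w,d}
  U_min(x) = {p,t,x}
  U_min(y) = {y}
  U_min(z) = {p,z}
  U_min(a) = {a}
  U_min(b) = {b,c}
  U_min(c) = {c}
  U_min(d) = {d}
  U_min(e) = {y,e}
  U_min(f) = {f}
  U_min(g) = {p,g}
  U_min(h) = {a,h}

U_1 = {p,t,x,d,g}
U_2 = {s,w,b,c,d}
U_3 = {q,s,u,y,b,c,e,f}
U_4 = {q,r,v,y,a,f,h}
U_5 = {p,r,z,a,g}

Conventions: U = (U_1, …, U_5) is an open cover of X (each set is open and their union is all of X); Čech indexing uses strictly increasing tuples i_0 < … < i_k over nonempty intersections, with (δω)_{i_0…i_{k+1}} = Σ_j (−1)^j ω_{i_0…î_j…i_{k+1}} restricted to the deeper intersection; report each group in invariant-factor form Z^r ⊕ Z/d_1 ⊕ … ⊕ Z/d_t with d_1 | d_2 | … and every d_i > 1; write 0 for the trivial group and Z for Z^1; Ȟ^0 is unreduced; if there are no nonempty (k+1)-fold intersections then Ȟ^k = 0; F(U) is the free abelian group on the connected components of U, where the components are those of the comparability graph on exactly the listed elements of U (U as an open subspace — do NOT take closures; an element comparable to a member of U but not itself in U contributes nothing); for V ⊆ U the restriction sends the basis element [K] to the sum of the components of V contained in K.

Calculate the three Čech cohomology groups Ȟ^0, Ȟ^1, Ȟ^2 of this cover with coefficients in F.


cover nerve:
  U12={d} U15={p,g} U23={s,b,c} U34={q,y,f} U45={r,a}
components per intersection:
  U1: {p,t,x,g} {d}
  U2: {s} {w,d} {b,c}
  U3: {q,f} {s,u,b,c} {y,e}
  U4: {q,f} {r} {v,a,h} {y}
  U5: {p,z,g} {r} {a}
  U12: {d}
  U15: {p,g}
  U23: {s} {b,c}
  U34: {q,f} {y}
  U45: {r} {a}
C dims 15,8; δ0: rk 8, SNF 1^8
Ȟ^0: (15−8)−0=7 ⇒ Z^7
Ȟ^1: (8−0)−8=0 ⇒ 0
Ȟ^2: (0−0)−0=0 ⇒ 0

Ȟ^0 ≅ Z^7, Ȟ^1 ≅ 0, Ȟ^2 ≅ 0


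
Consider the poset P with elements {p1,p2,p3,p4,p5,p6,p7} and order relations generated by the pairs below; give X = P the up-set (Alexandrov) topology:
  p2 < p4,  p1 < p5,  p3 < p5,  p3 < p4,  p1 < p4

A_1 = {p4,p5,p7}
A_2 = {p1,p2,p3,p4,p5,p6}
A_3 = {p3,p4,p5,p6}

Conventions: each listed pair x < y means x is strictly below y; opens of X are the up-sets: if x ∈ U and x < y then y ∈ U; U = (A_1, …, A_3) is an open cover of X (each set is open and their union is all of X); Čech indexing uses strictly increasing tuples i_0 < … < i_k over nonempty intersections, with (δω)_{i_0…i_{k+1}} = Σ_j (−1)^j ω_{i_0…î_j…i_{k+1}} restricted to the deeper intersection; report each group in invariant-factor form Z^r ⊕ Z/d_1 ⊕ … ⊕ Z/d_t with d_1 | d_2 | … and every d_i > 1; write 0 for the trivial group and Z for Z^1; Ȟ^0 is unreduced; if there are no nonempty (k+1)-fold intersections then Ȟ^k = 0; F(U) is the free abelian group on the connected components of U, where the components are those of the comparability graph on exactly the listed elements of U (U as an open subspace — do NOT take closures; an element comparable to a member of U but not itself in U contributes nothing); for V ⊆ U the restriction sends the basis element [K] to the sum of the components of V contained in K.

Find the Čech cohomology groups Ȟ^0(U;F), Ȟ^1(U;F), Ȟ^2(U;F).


nonempty intersections:
  A12={p4,p5} A13={p4,p5} A23={p3,p4,p5,p6}
  A123={p4,p5}
components per intersection:
  A1: {p4} {p5} {p7}
  A2: {p1,p2,p3,p4,p5} {p6}
  A3: {p3,p4,p5} {p6}
  A12: {p4} {p5}
  A13: {p4} {p5}
  A23: {p3,p4,p5} {p6}
  A123: {p4} {p5}
C dims 7,6,2; δ0: rk 4, SNF 1^4; δ1: rk 2, SNF 1^2
Ȟ^0: (7−4)−0=3 ⇒ Z^3
Ȟ^1: (6−2)−4=0 ⇒ 0
Ȟ^2: (2−0)−2=0 ⇒ 0

Ȟ^0(U;F) ≅ Z^3, Ȟ^1(U;F) ≅ 0, Ȟ^2(U;F) ≅ 0


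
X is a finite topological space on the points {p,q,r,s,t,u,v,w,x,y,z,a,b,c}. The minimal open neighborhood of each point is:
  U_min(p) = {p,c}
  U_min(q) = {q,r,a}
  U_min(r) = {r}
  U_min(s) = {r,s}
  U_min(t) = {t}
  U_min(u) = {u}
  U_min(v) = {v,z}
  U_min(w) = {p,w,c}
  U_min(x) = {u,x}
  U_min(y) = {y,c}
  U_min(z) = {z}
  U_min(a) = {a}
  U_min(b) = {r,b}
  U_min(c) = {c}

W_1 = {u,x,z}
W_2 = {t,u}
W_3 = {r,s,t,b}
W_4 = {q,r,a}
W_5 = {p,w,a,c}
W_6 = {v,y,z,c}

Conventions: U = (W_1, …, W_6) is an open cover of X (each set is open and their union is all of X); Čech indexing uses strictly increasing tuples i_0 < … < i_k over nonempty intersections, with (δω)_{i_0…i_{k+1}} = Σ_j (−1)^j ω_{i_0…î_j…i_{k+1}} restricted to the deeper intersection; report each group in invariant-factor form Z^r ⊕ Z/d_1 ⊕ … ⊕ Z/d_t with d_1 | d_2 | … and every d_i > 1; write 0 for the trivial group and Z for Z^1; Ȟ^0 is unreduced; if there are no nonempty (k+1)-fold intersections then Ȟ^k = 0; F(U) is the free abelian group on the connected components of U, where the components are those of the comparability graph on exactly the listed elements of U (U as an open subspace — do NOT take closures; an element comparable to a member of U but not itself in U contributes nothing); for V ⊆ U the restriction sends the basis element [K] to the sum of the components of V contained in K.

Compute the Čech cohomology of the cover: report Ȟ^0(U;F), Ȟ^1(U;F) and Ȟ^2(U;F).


Ȟ^0(U;F) ≅ Z^5; Ȟ^1(U;F) ≅ 0; Ȟ^2(U;F) ≅ 0

nonempty intersections:
  W12={u} W16={z} W23={t} W34={r} W45={a} W56={c}
components per intersection:
  W1: {u,x} {z}
  W2: {t} {u}
  W3: {r,s,b} {t}
  W4: {q,r,a}
  W5: {p,w,c} {a}
  W6: {v,z} {y,c}
  W12: {u}
  W16: {z}
  W23: {t}
  W34: {r}
  W45: {a}
  W56: {c}
C dims 11,6; δ0: rk 6, SNF 1^6
Ȟ^0: (11−6)−0=5 ⇒ Z^5
Ȟ^1: (6−0)−6=0 ⇒ 0
Ȟ^2: (0−0)−0=0 ⇒ 0


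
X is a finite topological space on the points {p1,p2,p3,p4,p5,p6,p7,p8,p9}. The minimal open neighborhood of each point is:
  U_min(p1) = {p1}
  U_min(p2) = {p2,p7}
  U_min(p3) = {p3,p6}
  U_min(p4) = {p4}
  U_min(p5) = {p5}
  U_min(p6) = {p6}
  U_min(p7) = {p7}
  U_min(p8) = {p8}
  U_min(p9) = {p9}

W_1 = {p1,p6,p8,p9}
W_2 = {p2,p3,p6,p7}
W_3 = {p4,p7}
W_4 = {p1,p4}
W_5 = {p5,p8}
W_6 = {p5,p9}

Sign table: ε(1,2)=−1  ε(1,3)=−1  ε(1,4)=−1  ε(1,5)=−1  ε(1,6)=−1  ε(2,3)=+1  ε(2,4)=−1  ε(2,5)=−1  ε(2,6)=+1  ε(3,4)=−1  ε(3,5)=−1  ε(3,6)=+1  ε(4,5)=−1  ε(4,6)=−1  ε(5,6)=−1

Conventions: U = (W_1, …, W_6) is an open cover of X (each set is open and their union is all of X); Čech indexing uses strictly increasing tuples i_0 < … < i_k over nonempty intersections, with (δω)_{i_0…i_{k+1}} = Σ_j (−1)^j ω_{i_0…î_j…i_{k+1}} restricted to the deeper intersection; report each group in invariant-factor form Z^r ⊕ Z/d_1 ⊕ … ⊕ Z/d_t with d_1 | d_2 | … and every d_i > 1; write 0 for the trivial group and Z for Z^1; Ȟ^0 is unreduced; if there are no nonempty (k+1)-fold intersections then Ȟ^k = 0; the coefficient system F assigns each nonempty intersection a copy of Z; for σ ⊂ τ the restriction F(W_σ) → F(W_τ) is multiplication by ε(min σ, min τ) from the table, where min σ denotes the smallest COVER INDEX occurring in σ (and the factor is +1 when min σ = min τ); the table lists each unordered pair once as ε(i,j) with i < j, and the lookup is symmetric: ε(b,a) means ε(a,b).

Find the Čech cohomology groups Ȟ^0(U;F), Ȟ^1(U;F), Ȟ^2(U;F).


Ȟ^0 = 0,  Ȟ^1 = Z ⊕ Z/2,  Ȟ^2 = 0

nonempty intersections:
  W12={p6} W14={p1} W15={p8} W16={p9} W23={p7} W34={p4} W56={p5}
C dims 6,7; δ0: rk 6, SNF 1^5·2
Ȟ^0: (6−6)−0=0 ⇒ 0
Ȟ^1: (7−0)−6=1 plus torsion [2] ⇒ Z ⊕ Z/2
Ȟ^2: (0−0)−0=0 ⇒ 0
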